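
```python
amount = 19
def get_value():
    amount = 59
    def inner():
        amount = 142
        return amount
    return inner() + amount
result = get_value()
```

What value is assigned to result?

Step 1: get_value() has local amount = 59. inner() has local amount = 142.
Step 2: inner() returns its local amount = 142.
Step 3: get_value() returns 142 + its own amount (59) = 201

The answer is 201.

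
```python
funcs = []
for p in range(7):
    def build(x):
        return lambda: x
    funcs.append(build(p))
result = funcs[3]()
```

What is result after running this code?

Step 1: build(p) creates a new scope capturing x = p at call time.
Step 2: funcs[3] = build(3), so its lambda captures x = 3.
Step 3: result = 3 (closure factory fixes late binding)

The answer is 3.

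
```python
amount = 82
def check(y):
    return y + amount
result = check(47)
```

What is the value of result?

Step 1: amount = 82 is defined globally.
Step 2: check(47) uses parameter y = 47 and looks up amount from global scope = 82.
Step 3: result = 47 + 82 = 129

The answer is 129.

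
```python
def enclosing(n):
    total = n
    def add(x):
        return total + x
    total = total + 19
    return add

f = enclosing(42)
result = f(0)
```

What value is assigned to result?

Step 1: enclosing(42) sets total = 42, then total = 42 + 19 = 61.
Step 2: Closures capture by reference, so add sees total = 61.
Step 3: f(0) returns 61 + 0 = 61

The answer is 61.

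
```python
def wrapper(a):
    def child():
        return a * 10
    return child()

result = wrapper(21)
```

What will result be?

Step 1: wrapper(21) binds parameter a = 21.
Step 2: child() accesses a = 21 from enclosing scope.
Step 3: result = 21 * 10 = 210

The answer is 210.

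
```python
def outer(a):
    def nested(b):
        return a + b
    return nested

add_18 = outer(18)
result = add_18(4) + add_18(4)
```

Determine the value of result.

Step 1: add_18 captures a = 18.
Step 2: add_18(4) = 18 + 4 = 22, called twice.
Step 3: result = 22 + 22 = 44

The answer is 44.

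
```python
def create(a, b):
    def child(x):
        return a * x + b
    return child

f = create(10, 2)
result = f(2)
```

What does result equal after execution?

Step 1: create(10, 2) captures a = 10, b = 2.
Step 2: f(2) computes 10 * 2 + 2 = 22.
Step 3: result = 22

The answer is 22.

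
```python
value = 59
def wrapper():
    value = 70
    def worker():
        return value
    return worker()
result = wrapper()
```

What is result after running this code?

Step 1: value = 59 globally, but wrapper() defines value = 70 locally.
Step 2: worker() looks up value. Not in local scope, so checks enclosing scope (wrapper) and finds value = 70.
Step 3: result = 70

The answer is 70.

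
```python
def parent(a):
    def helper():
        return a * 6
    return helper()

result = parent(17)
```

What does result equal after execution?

Step 1: parent(17) binds parameter a = 17.
Step 2: helper() accesses a = 17 from enclosing scope.
Step 3: result = 17 * 6 = 102

The answer is 102.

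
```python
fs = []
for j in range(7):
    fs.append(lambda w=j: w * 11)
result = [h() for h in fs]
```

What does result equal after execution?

Step 1: Default arg w=j captures j at each iteration.
Step 2: fs[k] has w defaulting to k, returns k * 11.
Step 3: result = [0, 11, 22, 33, 44, 55, 66]

The answer is [0, 11, 22, 33, 44, 55, 66].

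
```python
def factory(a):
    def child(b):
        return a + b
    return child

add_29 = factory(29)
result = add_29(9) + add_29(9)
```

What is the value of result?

Step 1: add_29 captures a = 29.
Step 2: add_29(9) = 29 + 9 = 38, called twice.
Step 3: result = 38 + 38 = 76

The answer is 76.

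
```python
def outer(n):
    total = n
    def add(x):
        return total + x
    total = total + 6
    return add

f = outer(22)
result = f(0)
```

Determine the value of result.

Step 1: outer(22) sets total = 22, then total = 22 + 6 = 28.
Step 2: Closures capture by reference, so add sees total = 28.
Step 3: f(0) returns 28 + 0 = 28

The answer is 28.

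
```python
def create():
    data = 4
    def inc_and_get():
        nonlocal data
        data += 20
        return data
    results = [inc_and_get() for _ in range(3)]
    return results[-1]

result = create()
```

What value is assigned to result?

Step 1: data = 4.
Step 2: Three calls to inc_and_get(), each adding 20.
Step 3: Last value = 4 + 20 * 3 = 64

The answer is 64.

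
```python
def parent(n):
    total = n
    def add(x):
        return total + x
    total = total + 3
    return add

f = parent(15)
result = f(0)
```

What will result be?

Step 1: parent(15) sets total = 15, then total = 15 + 3 = 18.
Step 2: Closures capture by reference, so add sees total = 18.
Step 3: f(0) returns 18 + 0 = 18

The answer is 18.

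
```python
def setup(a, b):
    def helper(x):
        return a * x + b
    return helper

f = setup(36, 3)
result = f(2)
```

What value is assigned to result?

Step 1: setup(36, 3) captures a = 36, b = 3.
Step 2: f(2) computes 36 * 2 + 3 = 75.
Step 3: result = 75

The answer is 75.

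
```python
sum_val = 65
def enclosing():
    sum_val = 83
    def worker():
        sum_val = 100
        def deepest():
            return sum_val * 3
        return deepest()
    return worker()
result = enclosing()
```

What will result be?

Step 1: deepest() looks up sum_val through LEGB: not local, finds sum_val = 100 in enclosing worker().
Step 2: Returns 100 * 3 = 300.
Step 3: result = 300

The answer is 300.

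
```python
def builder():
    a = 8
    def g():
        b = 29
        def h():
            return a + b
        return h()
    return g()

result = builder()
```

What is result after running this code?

Step 1: builder() defines a = 8. g() defines b = 29.
Step 2: h() accesses both from enclosing scopes: a = 8, b = 29.
Step 3: result = 8 + 29 = 37

The answer is 37.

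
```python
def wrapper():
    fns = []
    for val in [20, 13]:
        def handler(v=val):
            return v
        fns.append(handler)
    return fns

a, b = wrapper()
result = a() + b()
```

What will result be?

Step 1: Default argument v=val captures val at each iteration.
Step 2: a() returns 20 (captured at first iteration), b() returns 13 (captured at second).
Step 3: result = 20 + 13 = 33

The answer is 33.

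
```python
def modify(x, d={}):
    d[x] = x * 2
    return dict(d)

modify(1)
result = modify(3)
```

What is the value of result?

Step 1: Mutable default dict is shared across calls.
Step 2: First call adds 1: 2. Second call adds 3: 6.
Step 3: result = {1: 2, 3: 6}

The answer is {1: 2, 3: 6}.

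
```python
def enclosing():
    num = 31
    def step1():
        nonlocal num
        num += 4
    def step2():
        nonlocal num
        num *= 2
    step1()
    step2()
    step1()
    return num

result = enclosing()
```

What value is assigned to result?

Step 1: num = 31.
Step 2: step1(): num = 31 + 4 = 35.
Step 3: step2(): num = 35 * 2 = 70.
Step 4: step1(): num = 70 + 4 = 74. result = 74

The answer is 74.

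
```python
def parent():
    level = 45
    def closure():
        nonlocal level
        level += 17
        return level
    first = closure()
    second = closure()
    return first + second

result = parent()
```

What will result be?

Step 1: level starts at 45.
Step 2: First call: level = 45 + 17 = 62, returns 62.
Step 3: Second call: level = 62 + 17 = 79, returns 79.
Step 4: result = 62 + 79 = 141

The answer is 141.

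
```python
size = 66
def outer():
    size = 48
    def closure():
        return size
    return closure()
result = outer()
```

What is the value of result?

Step 1: size = 66 globally, but outer() defines size = 48 locally.
Step 2: closure() looks up size. Not in local scope, so checks enclosing scope (outer) and finds size = 48.
Step 3: result = 48

The answer is 48.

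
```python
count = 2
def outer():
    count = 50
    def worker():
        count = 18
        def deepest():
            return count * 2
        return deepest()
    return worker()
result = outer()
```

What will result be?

Step 1: deepest() looks up count through LEGB: not local, finds count = 18 in enclosing worker().
Step 2: Returns 18 * 2 = 36.
Step 3: result = 36

The answer is 36.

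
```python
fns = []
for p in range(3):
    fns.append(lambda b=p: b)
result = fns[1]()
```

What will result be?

Step 1: Default argument b=p captures p's value at each iteration.
Step 2: fns[1] captured b = 1 when p was 1.
Step 3: result = 1

The answer is 1.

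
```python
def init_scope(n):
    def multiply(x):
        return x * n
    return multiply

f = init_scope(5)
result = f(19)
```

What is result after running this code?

Step 1: init_scope(5) returns multiply closure with n = 5.
Step 2: f(19) computes 19 * 5 = 95.
Step 3: result = 95

The answer is 95.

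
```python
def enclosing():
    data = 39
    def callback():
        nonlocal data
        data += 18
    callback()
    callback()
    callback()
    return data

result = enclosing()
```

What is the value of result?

Step 1: data starts at 39.
Step 2: callback() is called 3 times, each adding 18.
Step 3: data = 39 + 18 * 3 = 93

The answer is 93.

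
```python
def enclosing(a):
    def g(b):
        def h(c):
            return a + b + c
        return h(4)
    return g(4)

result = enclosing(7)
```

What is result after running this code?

Step 1: a = 7, b = 4, c = 4 across three nested scopes.
Step 2: h() accesses all three via LEGB rule.
Step 3: result = 7 + 4 + 4 = 15

The answer is 15.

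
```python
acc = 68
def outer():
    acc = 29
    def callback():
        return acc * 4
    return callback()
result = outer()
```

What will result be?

Step 1: outer() shadows global acc with acc = 29.
Step 2: callback() finds acc = 29 in enclosing scope, computes 29 * 4 = 116.
Step 3: result = 116

The answer is 116.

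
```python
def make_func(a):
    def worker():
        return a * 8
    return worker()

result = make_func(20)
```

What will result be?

Step 1: make_func(20) binds parameter a = 20.
Step 2: worker() accesses a = 20 from enclosing scope.
Step 3: result = 20 * 8 = 160

The answer is 160.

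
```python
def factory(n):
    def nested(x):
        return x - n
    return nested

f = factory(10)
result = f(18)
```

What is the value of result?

Step 1: factory(10) creates a closure capturing n = 10.
Step 2: f(18) computes 18 - 10 = 8.
Step 3: result = 8

The answer is 8.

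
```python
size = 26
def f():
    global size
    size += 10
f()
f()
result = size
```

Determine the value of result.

Step 1: size = 26.
Step 2: First f(): size = 26 + 10 = 36.
Step 3: Second f(): size = 36 + 10 = 46. result = 46

The answer is 46.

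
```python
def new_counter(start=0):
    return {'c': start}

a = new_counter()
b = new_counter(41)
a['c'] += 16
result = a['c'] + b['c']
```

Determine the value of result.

Step 1: new_counter() returns a new dict each call (immutable default 0).
Step 2: a = {'c': 0}, b = {'c': 41}.
Step 3: a['c'] += 16 = 16. result = 16 + 41 = 57

The answer is 57.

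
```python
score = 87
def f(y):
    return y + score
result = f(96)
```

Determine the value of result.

Step 1: score = 87 is defined globally.
Step 2: f(96) uses parameter y = 96 and looks up score from global scope = 87.
Step 3: result = 96 + 87 = 183

The answer is 183.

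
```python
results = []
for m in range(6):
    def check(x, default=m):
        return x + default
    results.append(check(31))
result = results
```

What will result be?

Step 1: Default argument default=m is evaluated at function definition time.
Step 2: Each iteration creates check with default = current m value.
Step 3: check(31) returns 31 + default. results = [31, 32, 33, 34, 35, 36]

The answer is [31, 32, 33, 34, 35, 36].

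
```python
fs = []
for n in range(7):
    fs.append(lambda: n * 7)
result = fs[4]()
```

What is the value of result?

Step 1: All lambdas reference the same variable n (late binding).
Step 2: After the loop, n = 6. Every lambda returns n * 7.
Step 3: fs[4]() = 6 * 7 = 42

The answer is 42.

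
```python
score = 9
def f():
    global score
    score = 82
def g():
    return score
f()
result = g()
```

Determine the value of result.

Step 1: score = 9.
Step 2: f() sets global score = 82.
Step 3: g() reads global score = 82. result = 82

The answer is 82.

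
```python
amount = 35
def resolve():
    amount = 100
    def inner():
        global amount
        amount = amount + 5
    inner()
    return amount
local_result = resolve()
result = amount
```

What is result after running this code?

Step 1: Global amount = 35. resolve() creates local amount = 100.
Step 2: inner() declares global amount and adds 5: global amount = 35 + 5 = 40.
Step 3: resolve() returns its local amount = 100 (unaffected by inner).
Step 4: result = global amount = 40

The answer is 40.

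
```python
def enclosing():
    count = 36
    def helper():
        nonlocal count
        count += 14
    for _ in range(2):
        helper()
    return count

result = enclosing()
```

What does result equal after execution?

Step 1: count = 36.
Step 2: helper() is called 2 times in a loop, each adding 14 via nonlocal.
Step 3: count = 36 + 14 * 2 = 64

The answer is 64.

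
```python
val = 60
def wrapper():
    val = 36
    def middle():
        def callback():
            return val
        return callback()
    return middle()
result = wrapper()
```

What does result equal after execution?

Step 1: wrapper() defines val = 36. middle() and callback() have no local val.
Step 2: callback() checks local (none), enclosing middle() (none), enclosing wrapper() and finds val = 36.
Step 3: result = 36

The answer is 36.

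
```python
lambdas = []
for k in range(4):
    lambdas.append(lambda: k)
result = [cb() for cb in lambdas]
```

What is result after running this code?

Step 1: All 4 lambdas share the same variable k.
Step 2: After the loop, k = 3.
Step 3: Each call returns 3. result = [3, 3, 3, 3]

The answer is [3, 3, 3, 3].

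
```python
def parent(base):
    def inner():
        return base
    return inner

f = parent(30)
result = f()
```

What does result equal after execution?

Step 1: parent(30) creates closure capturing base = 30.
Step 2: f() returns the captured base = 30.
Step 3: result = 30

The answer is 30.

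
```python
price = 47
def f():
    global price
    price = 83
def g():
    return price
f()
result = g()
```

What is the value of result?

Step 1: price = 47.
Step 2: f() sets global price = 83.
Step 3: g() reads global price = 83. result = 83

The answer is 83.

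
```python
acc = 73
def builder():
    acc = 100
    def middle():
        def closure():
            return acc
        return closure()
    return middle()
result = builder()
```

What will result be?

Step 1: builder() defines acc = 100. middle() and closure() have no local acc.
Step 2: closure() checks local (none), enclosing middle() (none), enclosing builder() and finds acc = 100.
Step 3: result = 100

The answer is 100.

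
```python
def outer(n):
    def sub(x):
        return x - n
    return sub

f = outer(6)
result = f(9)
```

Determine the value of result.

Step 1: outer(6) creates a closure capturing n = 6.
Step 2: f(9) computes 9 - 6 = 3.
Step 3: result = 3

The answer is 3.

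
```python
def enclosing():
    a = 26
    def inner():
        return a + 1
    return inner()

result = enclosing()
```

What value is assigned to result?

Step 1: enclosing() defines a = 26.
Step 2: inner() reads a = 26 from enclosing scope, returns 26 + 1 = 27.
Step 3: result = 27

The answer is 27.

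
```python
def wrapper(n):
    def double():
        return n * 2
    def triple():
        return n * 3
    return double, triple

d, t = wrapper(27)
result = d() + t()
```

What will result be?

Step 1: Both closures capture the same n = 27.
Step 2: d() = 27 * 2 = 54, t() = 27 * 3 = 81.
Step 3: result = 54 + 81 = 135

The answer is 135.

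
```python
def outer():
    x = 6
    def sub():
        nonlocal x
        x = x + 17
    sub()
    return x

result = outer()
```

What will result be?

Step 1: outer() sets x = 6.
Step 2: sub() uses nonlocal to modify x in outer's scope: x = 6 + 17 = 23.
Step 3: outer() returns the modified x = 23

The answer is 23.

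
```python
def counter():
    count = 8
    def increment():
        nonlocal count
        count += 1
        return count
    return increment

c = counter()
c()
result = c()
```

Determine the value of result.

Step 1: counter() creates closure with count = 8.
Step 2: Each c() call increments count via nonlocal. After 2 calls: 8 + 2 = 10.
Step 3: result = 10

The answer is 10.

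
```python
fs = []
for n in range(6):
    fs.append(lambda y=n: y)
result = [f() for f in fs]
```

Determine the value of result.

Step 1: Default arg y=n captures n at each iteration.
Step 2: Each lambda has its own default: 0, 1, ..., 5.
Step 3: result = [0, 1, 2, 3, 4, 5]

The answer is [0, 1, 2, 3, 4, 5].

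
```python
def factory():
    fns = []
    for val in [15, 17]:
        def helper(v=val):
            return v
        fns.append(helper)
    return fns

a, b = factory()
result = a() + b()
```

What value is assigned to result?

Step 1: Default argument v=val captures val at each iteration.
Step 2: a() returns 15 (captured at first iteration), b() returns 17 (captured at second).
Step 3: result = 15 + 17 = 32

The answer is 32.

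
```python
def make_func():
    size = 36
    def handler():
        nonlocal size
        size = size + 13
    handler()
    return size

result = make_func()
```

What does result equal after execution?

Step 1: make_func() sets size = 36.
Step 2: handler() uses nonlocal to modify size in make_func's scope: size = 36 + 13 = 49.
Step 3: make_func() returns the modified size = 49

The answer is 49.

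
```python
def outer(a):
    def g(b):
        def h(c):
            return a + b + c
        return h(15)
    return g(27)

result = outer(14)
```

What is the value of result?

Step 1: a = 14, b = 27, c = 15 across three nested scopes.
Step 2: h() accesses all three via LEGB rule.
Step 3: result = 14 + 27 + 15 = 56

The answer is 56.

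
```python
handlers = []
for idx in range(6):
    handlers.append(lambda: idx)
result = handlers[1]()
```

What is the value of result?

Step 1: The loop creates 6 lambdas, all referencing the same variable idx.
Step 2: After the loop, idx = 5 (final value).
Step 3: handlers[1]() looks up idx at call time and finds 5. This is the late binding gotcha. result = 5

The answer is 5.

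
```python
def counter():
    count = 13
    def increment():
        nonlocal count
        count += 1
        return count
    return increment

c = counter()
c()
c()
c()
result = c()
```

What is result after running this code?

Step 1: counter() creates closure with count = 13.
Step 2: Each c() call increments count via nonlocal. After 4 calls: 13 + 4 = 17.
Step 3: result = 17

The answer is 17.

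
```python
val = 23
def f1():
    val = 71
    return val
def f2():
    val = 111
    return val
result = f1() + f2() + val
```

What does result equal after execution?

Step 1: Each function shadows global val with its own local.
Step 2: f1() returns 71, f2() returns 111.
Step 3: Global val = 23 is unchanged. result = 71 + 111 + 23 = 205

The answer is 205.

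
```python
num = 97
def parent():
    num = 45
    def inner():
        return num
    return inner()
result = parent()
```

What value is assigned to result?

Step 1: num = 97 globally, but parent() defines num = 45 locally.
Step 2: inner() looks up num. Not in local scope, so checks enclosing scope (parent) and finds num = 45.
Step 3: result = 45

The answer is 45.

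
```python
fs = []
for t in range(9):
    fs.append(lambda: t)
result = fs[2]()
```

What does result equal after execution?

Step 1: The loop creates 9 lambdas, all referencing the same variable t.
Step 2: After the loop, t = 8 (final value).
Step 3: fs[2]() looks up t at call time and finds 8. This is the late binding gotcha. result = 8

The answer is 8.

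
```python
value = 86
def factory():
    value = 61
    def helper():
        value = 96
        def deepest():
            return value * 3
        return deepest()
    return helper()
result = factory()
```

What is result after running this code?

Step 1: deepest() looks up value through LEGB: not local, finds value = 96 in enclosing helper().
Step 2: Returns 96 * 3 = 288.
Step 3: result = 288

The answer is 288.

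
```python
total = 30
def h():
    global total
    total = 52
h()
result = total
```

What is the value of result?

Step 1: total = 30 globally.
Step 2: h() declares global total and sets it to 52.
Step 3: After h(), global total = 52. result = 52

The answer is 52.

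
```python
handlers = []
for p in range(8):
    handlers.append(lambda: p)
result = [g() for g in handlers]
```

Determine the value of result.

Step 1: All 8 lambdas share the same variable p.
Step 2: After the loop, p = 7.
Step 3: Each call returns 7. result = [7, 7, 7, 7, 7, 7, 7, 7]

The answer is [7, 7, 7, 7, 7, 7, 7, 7].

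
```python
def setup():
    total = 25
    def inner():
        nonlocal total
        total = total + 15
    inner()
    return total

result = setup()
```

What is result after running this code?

Step 1: setup() sets total = 25.
Step 2: inner() uses nonlocal to modify total in setup's scope: total = 25 + 15 = 40.
Step 3: setup() returns the modified total = 40

The answer is 40.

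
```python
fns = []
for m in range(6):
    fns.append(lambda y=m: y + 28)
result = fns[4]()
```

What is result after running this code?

Step 1: Default argument y=m captures m's value at definition time.
Step 2: fns[4] was defined when m = 4, so y defaults to 4.
Step 3: result = 4 + 28 = 32 (default arg fixes the late binding issue)

The answer is 32.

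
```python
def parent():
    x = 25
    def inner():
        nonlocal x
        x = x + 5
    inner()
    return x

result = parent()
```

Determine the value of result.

Step 1: parent() sets x = 25.
Step 2: inner() uses nonlocal to modify x in parent's scope: x = 25 + 5 = 30.
Step 3: parent() returns the modified x = 30

The answer is 30.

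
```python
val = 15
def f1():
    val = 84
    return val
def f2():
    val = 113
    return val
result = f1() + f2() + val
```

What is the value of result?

Step 1: Each function shadows global val with its own local.
Step 2: f1() returns 84, f2() returns 113.
Step 3: Global val = 15 is unchanged. result = 84 + 113 + 15 = 212

The answer is 212.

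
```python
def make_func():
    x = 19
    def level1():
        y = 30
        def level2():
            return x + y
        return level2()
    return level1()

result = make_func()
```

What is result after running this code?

Step 1: x = 19 in make_func. y = 30 in level1.
Step 2: level2() reads x = 19 and y = 30 from enclosing scopes.
Step 3: result = 19 + 30 = 49

The answer is 49.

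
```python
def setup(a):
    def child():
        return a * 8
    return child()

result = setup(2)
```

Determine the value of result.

Step 1: setup(2) binds parameter a = 2.
Step 2: child() accesses a = 2 from enclosing scope.
Step 3: result = 2 * 8 = 16

The answer is 16.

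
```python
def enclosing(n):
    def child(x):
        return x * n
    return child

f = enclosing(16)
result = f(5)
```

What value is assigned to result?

Step 1: enclosing(16) creates a closure capturing n = 16.
Step 2: f(5) computes 5 * 16 = 80.
Step 3: result = 80

The answer is 80.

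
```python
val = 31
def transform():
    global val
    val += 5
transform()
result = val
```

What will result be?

Step 1: val = 31 globally.
Step 2: transform() modifies global val: val += 5 = 36.
Step 3: result = 36

The answer is 36.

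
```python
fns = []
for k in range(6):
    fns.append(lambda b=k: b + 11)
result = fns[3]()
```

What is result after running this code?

Step 1: Default argument b=k captures k's value at definition time.
Step 2: fns[3] was defined when k = 3, so b defaults to 3.
Step 3: result = 3 + 11 = 14 (default arg fixes the late binding issue)

The answer is 14.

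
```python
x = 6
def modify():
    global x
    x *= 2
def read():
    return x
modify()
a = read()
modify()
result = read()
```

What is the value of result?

Step 1: x = 6.
Step 2: First modify(): x = 6 * 2 = 12.
Step 3: Second modify(): x = 12 * 2 = 24.
Step 4: read() returns 24

The answer is 24.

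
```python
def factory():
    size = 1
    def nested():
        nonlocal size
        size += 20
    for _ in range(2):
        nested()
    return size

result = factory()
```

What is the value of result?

Step 1: size = 1.
Step 2: nested() is called 2 times in a loop, each adding 20 via nonlocal.
Step 3: size = 1 + 20 * 2 = 41

The answer is 41.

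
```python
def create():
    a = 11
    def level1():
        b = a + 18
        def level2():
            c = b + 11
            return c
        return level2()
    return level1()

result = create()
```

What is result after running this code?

Step 1: a = 11. b = a + 18 = 29.
Step 2: c = b + 11 = 29 + 11 = 40.
Step 3: result = 40

The answer is 40.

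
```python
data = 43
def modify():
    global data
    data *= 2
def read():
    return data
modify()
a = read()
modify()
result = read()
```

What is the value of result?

Step 1: data = 43.
Step 2: First modify(): data = 43 * 2 = 86.
Step 3: Second modify(): data = 86 * 2 = 172.
Step 4: read() returns 172

The answer is 172.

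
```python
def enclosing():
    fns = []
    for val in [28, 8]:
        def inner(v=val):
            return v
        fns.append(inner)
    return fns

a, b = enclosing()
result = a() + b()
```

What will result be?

Step 1: Default argument v=val captures val at each iteration.
Step 2: a() returns 28 (captured at first iteration), b() returns 8 (captured at second).
Step 3: result = 28 + 8 = 36

The answer is 36.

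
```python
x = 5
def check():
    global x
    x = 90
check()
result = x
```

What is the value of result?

Step 1: x = 5 globally.
Step 2: check() declares global x and sets it to 90.
Step 3: After check(), global x = 90. result = 90

The answer is 90.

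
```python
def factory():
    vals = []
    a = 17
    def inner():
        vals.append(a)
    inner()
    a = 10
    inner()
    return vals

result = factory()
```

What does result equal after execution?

Step 1: a = 17. inner() appends current a to vals.
Step 2: First inner(): appends 17. Then a = 10.
Step 3: Second inner(): appends 10 (closure sees updated a). result = [17, 10]

The answer is [17, 10].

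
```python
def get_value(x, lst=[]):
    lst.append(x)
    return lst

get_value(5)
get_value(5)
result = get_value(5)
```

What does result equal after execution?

Step 1: Mutable default argument gotcha! The list [] is created once.
Step 2: Each call appends to the SAME list: [5], [5, 5], [5, 5, 5].
Step 3: result = [5, 5, 5]

The answer is [5, 5, 5].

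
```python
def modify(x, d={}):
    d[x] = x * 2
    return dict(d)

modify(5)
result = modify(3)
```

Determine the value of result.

Step 1: Mutable default dict is shared across calls.
Step 2: First call adds 5: 10. Second call adds 3: 6.
Step 3: result = {5: 10, 3: 6}

The answer is {5: 10, 3: 6}.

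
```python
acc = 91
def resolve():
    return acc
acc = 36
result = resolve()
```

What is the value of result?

Step 1: acc is first set to 91, then reassigned to 36.
Step 2: resolve() is called after the reassignment, so it looks up the current global acc = 36.
Step 3: result = 36

The answer is 36.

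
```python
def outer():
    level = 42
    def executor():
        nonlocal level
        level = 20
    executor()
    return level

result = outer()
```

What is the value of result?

Step 1: outer() sets level = 42.
Step 2: executor() uses nonlocal to reassign level = 20.
Step 3: result = 20

The answer is 20.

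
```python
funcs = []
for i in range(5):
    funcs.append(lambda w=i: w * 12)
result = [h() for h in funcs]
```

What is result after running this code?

Step 1: Default arg w=i captures i at each iteration.
Step 2: funcs[k] has w defaulting to k, returns k * 12.
Step 3: result = [0, 12, 24, 36, 48]

The answer is [0, 12, 24, 36, 48].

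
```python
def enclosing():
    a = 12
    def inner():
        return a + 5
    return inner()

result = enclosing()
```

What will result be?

Step 1: enclosing() defines a = 12.
Step 2: inner() reads a = 12 from enclosing scope, returns 12 + 5 = 17.
Step 3: result = 17

The answer is 17.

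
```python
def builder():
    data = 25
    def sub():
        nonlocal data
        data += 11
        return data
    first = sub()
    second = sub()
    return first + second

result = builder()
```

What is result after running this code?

Step 1: data starts at 25.
Step 2: First call: data = 25 + 11 = 36, returns 36.
Step 3: Second call: data = 36 + 11 = 47, returns 47.
Step 4: result = 36 + 47 = 83

The answer is 83.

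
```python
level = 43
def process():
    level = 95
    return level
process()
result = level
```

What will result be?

Step 1: Global level = 43.
Step 2: process() creates local level = 95 (shadow, not modification).
Step 3: After process() returns, global level is unchanged. result = 43

The answer is 43.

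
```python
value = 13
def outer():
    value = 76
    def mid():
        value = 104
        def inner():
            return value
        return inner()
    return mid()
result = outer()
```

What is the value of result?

Step 1: Three levels of shadowing: global 13, outer 76, mid 104.
Step 2: inner() finds value = 104 in enclosing mid() scope.
Step 3: result = 104

The answer is 104.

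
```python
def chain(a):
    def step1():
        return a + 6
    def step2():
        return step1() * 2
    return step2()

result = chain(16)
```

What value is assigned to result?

Step 1: chain(16) captures a = 16.
Step 2: step2() calls step1() which returns 16 + 6 = 22.
Step 3: step2() returns 22 * 2 = 44

The answer is 44.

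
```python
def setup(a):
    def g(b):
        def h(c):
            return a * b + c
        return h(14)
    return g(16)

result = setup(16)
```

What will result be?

Step 1: a = 16, b = 16, c = 14.
Step 2: h() computes a * b + c = 16 * 16 + 14 = 270.
Step 3: result = 270

The answer is 270.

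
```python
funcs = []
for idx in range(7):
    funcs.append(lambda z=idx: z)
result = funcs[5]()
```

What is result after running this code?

Step 1: Default argument z=idx captures idx's value at each iteration.
Step 2: funcs[5] captured z = 5 when idx was 5.
Step 3: result = 5

The answer is 5.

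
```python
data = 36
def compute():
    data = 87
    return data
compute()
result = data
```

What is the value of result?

Step 1: Global data = 36.
Step 2: compute() creates local data = 87 (shadow, not modification).
Step 3: After compute() returns, global data is unchanged. result = 36

The answer is 36.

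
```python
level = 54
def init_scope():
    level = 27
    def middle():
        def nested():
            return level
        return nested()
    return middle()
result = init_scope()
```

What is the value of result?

Step 1: init_scope() defines level = 27. middle() and nested() have no local level.
Step 2: nested() checks local (none), enclosing middle() (none), enclosing init_scope() and finds level = 27.
Step 3: result = 27

The answer is 27.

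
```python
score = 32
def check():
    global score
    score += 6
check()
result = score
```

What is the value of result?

Step 1: score = 32 globally.
Step 2: check() modifies global score: score += 6 = 38.
Step 3: result = 38

The answer is 38.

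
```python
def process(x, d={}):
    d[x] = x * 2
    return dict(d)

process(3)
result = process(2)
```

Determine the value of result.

Step 1: Mutable default dict is shared across calls.
Step 2: First call adds 3: 6. Second call adds 2: 4.
Step 3: result = {3: 6, 2: 4}

The answer is {3: 6, 2: 4}.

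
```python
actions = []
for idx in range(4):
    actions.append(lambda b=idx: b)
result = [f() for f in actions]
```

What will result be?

Step 1: Default arg b=idx captures idx at each iteration.
Step 2: Each lambda has its own default: 0, 1, ..., 3.
Step 3: result = [0, 1, 2, 3]

The answer is [0, 1, 2, 3].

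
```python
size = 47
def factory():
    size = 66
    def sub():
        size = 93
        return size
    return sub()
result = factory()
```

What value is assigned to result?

Step 1: Three scopes define size: global (47), factory (66), sub (93).
Step 2: sub() has its own local size = 93, which shadows both enclosing and global.
Step 3: result = 93 (local wins in LEGB)

The answer is 93.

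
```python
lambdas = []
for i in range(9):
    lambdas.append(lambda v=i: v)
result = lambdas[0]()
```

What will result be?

Step 1: Default argument v=i captures i's value at each iteration.
Step 2: lambdas[0] captured v = 0 when i was 0.
Step 3: result = 0

The answer is 0.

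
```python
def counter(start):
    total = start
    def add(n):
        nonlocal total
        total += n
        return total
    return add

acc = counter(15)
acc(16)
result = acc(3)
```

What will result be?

Step 1: counter(15) creates closure with total = 15.
Step 2: First acc(16): total = 15 + 16 = 31.
Step 3: Second acc(3): total = 31 + 3 = 34. result = 34

The answer is 34.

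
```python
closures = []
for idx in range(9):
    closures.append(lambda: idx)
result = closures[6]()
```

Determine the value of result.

Step 1: The loop creates 9 lambdas, all referencing the same variable idx.
Step 2: After the loop, idx = 8 (final value).
Step 3: closures[6]() looks up idx at call time and finds 8. This is the late binding gotcha. result = 8

The answer is 8.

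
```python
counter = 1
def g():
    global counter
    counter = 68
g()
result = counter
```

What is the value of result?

Step 1: counter = 1 globally.
Step 2: g() declares global counter and sets it to 68.
Step 3: After g(), global counter = 68. result = 68

The answer is 68.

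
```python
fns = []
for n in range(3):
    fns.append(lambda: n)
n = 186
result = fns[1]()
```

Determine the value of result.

Step 1: Lambdas capture the variable n by reference, not by value.
Step 2: After the loop, n is reassigned to 186.
Step 3: fns[1]() looks up the current n = 186. result = 186

The answer is 186.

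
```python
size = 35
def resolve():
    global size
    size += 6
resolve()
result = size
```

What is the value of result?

Step 1: size = 35 globally.
Step 2: resolve() modifies global size: size += 6 = 41.
Step 3: result = 41

The answer is 41.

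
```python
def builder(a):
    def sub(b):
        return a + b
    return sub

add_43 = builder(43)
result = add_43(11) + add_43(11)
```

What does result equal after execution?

Step 1: add_43 captures a = 43.
Step 2: add_43(11) = 43 + 11 = 54, called twice.
Step 3: result = 54 + 54 = 108

The answer is 108.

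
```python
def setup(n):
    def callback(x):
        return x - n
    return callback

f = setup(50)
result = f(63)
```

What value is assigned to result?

Step 1: setup(50) creates a closure capturing n = 50.
Step 2: f(63) computes 63 - 50 = 13.
Step 3: result = 13

The answer is 13.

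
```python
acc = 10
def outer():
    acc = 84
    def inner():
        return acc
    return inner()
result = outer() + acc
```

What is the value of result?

Step 1: Global acc = 10. outer() shadows with acc = 84.
Step 2: inner() returns enclosing acc = 84. outer() = 84.
Step 3: result = 84 + global acc (10) = 94

The answer is 94.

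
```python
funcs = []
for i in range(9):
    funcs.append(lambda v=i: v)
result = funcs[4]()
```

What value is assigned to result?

Step 1: Default argument v=i captures i's value at each iteration.
Step 2: funcs[4] captured v = 4 when i was 4.
Step 3: result = 4

The answer is 4.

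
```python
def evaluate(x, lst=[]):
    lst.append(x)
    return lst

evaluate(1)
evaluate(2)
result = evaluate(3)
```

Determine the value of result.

Step 1: Mutable default argument gotcha! The list [] is created once.
Step 2: Each call appends to the SAME list: [1], [1, 2], [1, 2, 3].
Step 3: result = [1, 2, 3]

The answer is [1, 2, 3].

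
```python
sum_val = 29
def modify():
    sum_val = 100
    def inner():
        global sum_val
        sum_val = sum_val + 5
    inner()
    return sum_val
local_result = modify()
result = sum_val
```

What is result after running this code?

Step 1: Global sum_val = 29. modify() creates local sum_val = 100.
Step 2: inner() declares global sum_val and adds 5: global sum_val = 29 + 5 = 34.
Step 3: modify() returns its local sum_val = 100 (unaffected by inner).
Step 4: result = global sum_val = 34

The answer is 34.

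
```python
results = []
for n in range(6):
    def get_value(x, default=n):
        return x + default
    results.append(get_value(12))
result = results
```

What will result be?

Step 1: Default argument default=n is evaluated at function definition time.
Step 2: Each iteration creates get_value with default = current n value.
Step 3: get_value(12) returns 12 + default. results = [12, 13, 14, 15, 16, 17]

The answer is [12, 13, 14, 15, 16, 17].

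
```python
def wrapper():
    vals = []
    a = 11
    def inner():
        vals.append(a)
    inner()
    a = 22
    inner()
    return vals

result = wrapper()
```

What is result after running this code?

Step 1: a = 11. inner() appends current a to vals.
Step 2: First inner(): appends 11. Then a = 22.
Step 3: Second inner(): appends 22 (closure sees updated a). result = [11, 22]

The answer is [11, 22].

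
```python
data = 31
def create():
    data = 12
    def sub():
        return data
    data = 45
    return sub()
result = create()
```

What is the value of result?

Step 1: create() sets data = 12, then later data = 45.
Step 2: sub() is called after data is reassigned to 45. Closures capture variables by reference, not by value.
Step 3: result = 45

The answer is 45.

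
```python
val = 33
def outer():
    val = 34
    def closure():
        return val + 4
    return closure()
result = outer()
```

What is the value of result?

Step 1: outer() shadows global val with val = 34.
Step 2: closure() finds val = 34 in enclosing scope, computes 34 + 4 = 38.
Step 3: result = 38

The answer is 38.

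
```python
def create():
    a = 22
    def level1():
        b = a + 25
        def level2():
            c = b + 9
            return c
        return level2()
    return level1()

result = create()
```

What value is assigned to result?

Step 1: a = 22. b = a + 25 = 47.
Step 2: c = b + 9 = 47 + 9 = 56.
Step 3: result = 56

The answer is 56.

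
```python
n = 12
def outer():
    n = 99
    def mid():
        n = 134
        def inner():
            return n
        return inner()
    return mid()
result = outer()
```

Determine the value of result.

Step 1: Three levels of shadowing: global 12, outer 99, mid 134.
Step 2: inner() finds n = 134 in enclosing mid() scope.
Step 3: result = 134

The answer is 134.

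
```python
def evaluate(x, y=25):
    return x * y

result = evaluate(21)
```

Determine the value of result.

Step 1: evaluate(21) uses default y = 25.
Step 2: Returns 21 * 25 = 525.
Step 3: result = 525

The answer is 525.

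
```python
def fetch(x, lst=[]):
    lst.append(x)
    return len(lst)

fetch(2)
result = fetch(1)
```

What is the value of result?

Step 1: Mutable default list persists between calls.
Step 2: First call: lst = [2], len = 1. Second call: lst = [2, 1], len = 2.
Step 3: result = 2

The answer is 2.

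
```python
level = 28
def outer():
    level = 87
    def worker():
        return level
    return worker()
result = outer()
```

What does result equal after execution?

Step 1: level = 28 globally, but outer() defines level = 87 locally.
Step 2: worker() looks up level. Not in local scope, so checks enclosing scope (outer) and finds level = 87.
Step 3: result = 87

The answer is 87.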